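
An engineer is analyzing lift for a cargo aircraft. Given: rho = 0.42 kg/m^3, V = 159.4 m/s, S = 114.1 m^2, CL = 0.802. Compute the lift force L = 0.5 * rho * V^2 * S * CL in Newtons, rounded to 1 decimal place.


Step 1: Calculate dynamic pressure q = 0.5 * 0.42 * 159.4^2 = 0.5 * 0.42 * 25408.36 = 5335.7556 Pa
Step 2: Multiply by wing area and lift coefficient: L = 5335.7556 * 114.1 * 0.802
Step 3: L = 608809.714 * 0.802 = 488265.4 N

488265.4


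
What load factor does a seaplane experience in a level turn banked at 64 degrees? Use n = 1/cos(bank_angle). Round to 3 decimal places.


Step 1: Convert 64 degrees to radians = 1.117011
Step 2: cos(64 deg) = 0.438371
Step 3: n = 1 / 0.438371 = 2.281

2.281


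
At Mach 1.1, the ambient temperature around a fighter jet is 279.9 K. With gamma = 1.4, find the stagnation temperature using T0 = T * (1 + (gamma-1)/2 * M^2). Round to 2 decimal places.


Step 1: (gamma-1)/2 = 0.2
Step 2: M^2 = 1.21
Step 3: 1 + 0.2 * 1.21 = 1.242
Step 4: T0 = 279.9 * 1.242 = 347.64 K

347.64


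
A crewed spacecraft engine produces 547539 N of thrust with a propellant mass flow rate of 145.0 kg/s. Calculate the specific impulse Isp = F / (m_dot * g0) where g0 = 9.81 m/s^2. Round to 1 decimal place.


Step 1: m_dot * g0 = 145.0 * 9.81 = 1422.45
Step 2: Isp = 547539 / 1422.45 = 384.9 s

384.9


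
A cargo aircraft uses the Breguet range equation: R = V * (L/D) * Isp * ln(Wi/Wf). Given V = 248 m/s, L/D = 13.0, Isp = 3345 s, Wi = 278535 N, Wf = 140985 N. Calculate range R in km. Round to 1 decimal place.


Step 1: Coefficient = V * (L/D) * Isp = 248 * 13.0 * 3345 = 10784280.0 m
Step 2: Wi/Wf = 278535 / 140985 = 1.975636
Step 3: ln(1.975636) = 0.68089
Step 4: R = 10784280.0 * 0.68089 = 7342910.8 m = 7342.9 km

7342.9


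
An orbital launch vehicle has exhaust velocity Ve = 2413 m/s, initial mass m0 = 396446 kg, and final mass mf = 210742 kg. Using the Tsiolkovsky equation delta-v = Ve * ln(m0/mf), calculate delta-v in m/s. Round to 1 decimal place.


Step 1: Mass ratio m0/mf = 396446 / 210742 = 1.881191
Step 2: ln(1.881191) = 0.631905
Step 3: delta-v = 2413 * 0.631905 = 1524.8 m/s

1524.8


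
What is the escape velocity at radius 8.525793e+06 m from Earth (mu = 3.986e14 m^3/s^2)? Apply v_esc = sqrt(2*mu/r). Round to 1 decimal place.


Step 1: 2*mu/r = 2 * 3.986e14 / 8.525793e+06 = 93504498.6431
Step 2: v_esc = sqrt(93504498.6431) = 9669.8 m/s

9669.8


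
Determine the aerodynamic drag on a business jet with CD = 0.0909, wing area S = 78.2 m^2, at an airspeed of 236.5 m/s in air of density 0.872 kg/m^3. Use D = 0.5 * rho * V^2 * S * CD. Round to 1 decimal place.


Step 1: Dynamic pressure q = 0.5 * 0.872 * 236.5^2 = 24386.461 Pa
Step 2: Drag D = q * S * CD = 24386.461 * 78.2 * 0.0909
Step 3: D = 173348.2 N

173348.2


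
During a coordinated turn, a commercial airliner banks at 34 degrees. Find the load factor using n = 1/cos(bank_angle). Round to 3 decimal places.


Step 1: Convert 34 degrees to radians = 0.593412
Step 2: cos(34 deg) = 0.829038
Step 3: n = 1 / 0.829038 = 1.206

1.206


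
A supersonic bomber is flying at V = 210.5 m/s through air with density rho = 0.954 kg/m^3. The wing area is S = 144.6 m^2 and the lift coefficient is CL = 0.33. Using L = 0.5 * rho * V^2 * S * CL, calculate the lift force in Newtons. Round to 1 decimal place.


Step 1: Calculate dynamic pressure q = 0.5 * 0.954 * 210.5^2 = 0.5 * 0.954 * 44310.25 = 21135.9892 Pa
Step 2: Multiply by wing area and lift coefficient: L = 21135.9892 * 144.6 * 0.33
Step 3: L = 3056264.0455 * 0.33 = 1008567.1 N

1008567.1


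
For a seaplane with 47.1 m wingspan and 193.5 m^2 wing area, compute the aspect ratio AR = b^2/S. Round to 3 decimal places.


Step 1: b^2 = 47.1^2 = 2218.41
Step 2: AR = 2218.41 / 193.5 = 11.465

11.465


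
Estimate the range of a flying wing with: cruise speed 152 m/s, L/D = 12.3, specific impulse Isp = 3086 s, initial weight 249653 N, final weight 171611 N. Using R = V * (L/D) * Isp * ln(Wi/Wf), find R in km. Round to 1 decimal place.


Step 1: Coefficient = V * (L/D) * Isp = 152 * 12.3 * 3086 = 5769585.6 m
Step 2: Wi/Wf = 249653 / 171611 = 1.454761
Step 3: ln(1.454761) = 0.374842
Step 4: R = 5769585.6 * 0.374842 = 2162681.1 m = 2162.7 km

2162.7


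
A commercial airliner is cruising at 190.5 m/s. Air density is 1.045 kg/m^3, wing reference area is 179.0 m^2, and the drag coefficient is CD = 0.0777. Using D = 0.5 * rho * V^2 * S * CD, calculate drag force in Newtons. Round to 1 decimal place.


Step 1: Dynamic pressure q = 0.5 * 1.045 * 190.5^2 = 18961.6556 Pa
Step 2: Drag D = q * S * CD = 18961.6556 * 179.0 * 0.0777
Step 3: D = 263724.4 N

263724.4


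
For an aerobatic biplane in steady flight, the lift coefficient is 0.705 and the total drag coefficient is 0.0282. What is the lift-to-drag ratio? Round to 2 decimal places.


Step 1: L/D = CL / CD = 0.705 / 0.0282
Step 2: L/D = 25.00

25.00


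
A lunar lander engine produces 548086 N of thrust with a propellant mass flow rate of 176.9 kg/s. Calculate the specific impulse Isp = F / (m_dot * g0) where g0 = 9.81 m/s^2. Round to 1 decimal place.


Step 1: m_dot * g0 = 176.9 * 9.81 = 1735.39
Step 2: Isp = 548086 / 1735.39 = 315.8 s

315.8


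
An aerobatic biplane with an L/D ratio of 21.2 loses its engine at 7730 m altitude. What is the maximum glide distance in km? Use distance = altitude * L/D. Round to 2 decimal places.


Step 1: Glide distance = altitude * L/D = 7730 * 21.2 = 163876.0 m
Step 2: Convert to km: 163876.0 / 1000 = 163.88 km

163.88


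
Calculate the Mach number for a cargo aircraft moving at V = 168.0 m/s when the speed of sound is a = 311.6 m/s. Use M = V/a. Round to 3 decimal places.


Step 1: M = V / a = 168.0 / 311.6
Step 2: M = 0.539

0.539


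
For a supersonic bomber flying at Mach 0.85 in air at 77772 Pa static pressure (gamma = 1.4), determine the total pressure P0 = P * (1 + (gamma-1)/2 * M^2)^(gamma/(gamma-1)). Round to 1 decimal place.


Step 1: (gamma-1)/2 * M^2 = 0.2 * 0.7225 = 0.1445
Step 2: 1 + 0.1445 = 1.1445
Step 3: Exponent gamma/(gamma-1) = 3.5
Step 4: P0 = 77772 * 1.1445^3.5 = 124732.2 Pa

124732.2


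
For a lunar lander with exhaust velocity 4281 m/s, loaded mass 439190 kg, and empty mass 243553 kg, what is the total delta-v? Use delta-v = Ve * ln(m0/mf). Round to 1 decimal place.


Step 1: Mass ratio m0/mf = 439190 / 243553 = 1.803263
Step 2: ln(1.803263) = 0.589598
Step 3: delta-v = 4281 * 0.589598 = 2524.1 m/s

2524.1


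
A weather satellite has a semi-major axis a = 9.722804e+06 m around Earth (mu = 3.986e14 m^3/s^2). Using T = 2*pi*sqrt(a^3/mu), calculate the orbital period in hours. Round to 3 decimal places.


Step 1: a^3 / mu = 9.191250e+20 / 3.986e14 = 2.305883e+06
Step 2: sqrt(2.305883e+06) = 1518.5135 s
Step 3: T = 2*pi * 1518.5135 = 9541.1 s
Step 4: T in hours = 9541.1 / 3600 = 2.650 hours

2.650


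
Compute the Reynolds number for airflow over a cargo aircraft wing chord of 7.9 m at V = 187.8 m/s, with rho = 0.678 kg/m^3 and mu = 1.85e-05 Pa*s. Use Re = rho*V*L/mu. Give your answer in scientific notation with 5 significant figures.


Step 1: Numerator = rho * V * L = 0.678 * 187.8 * 7.9 = 1005.89436
Step 2: Re = 1005.89436 / 1.85e-05
Step 3: Re = 5.4373e+07

5.4373e+07


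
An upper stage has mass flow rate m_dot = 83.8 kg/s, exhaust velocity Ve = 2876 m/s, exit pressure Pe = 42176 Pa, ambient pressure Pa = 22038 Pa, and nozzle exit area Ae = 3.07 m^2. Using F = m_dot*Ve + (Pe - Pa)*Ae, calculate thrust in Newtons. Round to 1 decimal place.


Step 1: Momentum thrust = m_dot * Ve = 83.8 * 2876 = 241008.8 N
Step 2: Pressure thrust = (Pe - Pa) * Ae = (42176 - 22038) * 3.07 = 61823.66 N
Step 3: Total thrust F = 241008.8 + 61823.66 = 302832.5 N

302832.5


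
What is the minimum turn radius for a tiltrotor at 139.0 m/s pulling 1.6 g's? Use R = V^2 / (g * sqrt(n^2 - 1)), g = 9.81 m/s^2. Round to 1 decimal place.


Step 1: V^2 = 139.0^2 = 19321.0
Step 2: n^2 - 1 = 1.6^2 - 1 = 1.56
Step 3: sqrt(1.56) = 1.249
Step 4: R = 19321.0 / (9.81 * 1.249) = 1576.9 m

1576.9


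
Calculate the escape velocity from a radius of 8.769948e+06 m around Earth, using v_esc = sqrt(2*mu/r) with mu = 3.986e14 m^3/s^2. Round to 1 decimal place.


Step 1: 2*mu/r = 2 * 3.986e14 / 8.769948e+06 = 90901337.1573
Step 2: v_esc = sqrt(90901337.1573) = 9534.2 m/s

9534.2


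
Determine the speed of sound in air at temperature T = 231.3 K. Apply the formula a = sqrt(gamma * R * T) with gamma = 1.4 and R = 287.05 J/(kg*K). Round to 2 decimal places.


Step 1: gamma * R * T = 1.4 * 287.05 * 231.3 = 92952.531
Step 2: a = sqrt(92952.531) = 304.88 m/s

304.88


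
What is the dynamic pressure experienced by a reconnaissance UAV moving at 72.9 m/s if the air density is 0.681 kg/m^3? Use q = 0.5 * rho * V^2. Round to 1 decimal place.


Step 1: V^2 = 72.9^2 = 5314.41
Step 2: q = 0.5 * 0.681 * 5314.41
Step 3: q = 1809.6 Pa

1809.6


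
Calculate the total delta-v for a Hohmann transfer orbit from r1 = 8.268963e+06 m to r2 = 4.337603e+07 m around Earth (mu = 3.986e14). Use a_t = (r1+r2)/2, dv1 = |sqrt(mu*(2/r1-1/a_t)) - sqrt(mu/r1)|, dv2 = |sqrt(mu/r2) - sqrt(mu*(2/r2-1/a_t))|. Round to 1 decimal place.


Step 1: Transfer semi-major axis a_t = (8.268963e+06 + 4.337603e+07) / 2 = 2.582250e+07 m
Step 2: v1 (circular at r1) = sqrt(mu/r1) = 6942.94 m/s
Step 3: v_t1 = sqrt(mu*(2/r1 - 1/a_t)) = 8998.47 m/s
Step 4: dv1 = |8998.47 - 6942.94| = 2055.54 m/s
Step 5: v2 (circular at r2) = 3031.4 m/s, v_t2 = 1715.42 m/s
Step 6: dv2 = |3031.4 - 1715.42| = 1315.98 m/s
Step 7: Total delta-v = 2055.54 + 1315.98 = 3371.5 m/s

3371.5


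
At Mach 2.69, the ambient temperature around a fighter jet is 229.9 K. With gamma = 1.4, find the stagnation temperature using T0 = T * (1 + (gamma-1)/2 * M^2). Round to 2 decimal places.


Step 1: (gamma-1)/2 = 0.2
Step 2: M^2 = 7.2361
Step 3: 1 + 0.2 * 7.2361 = 2.44722
Step 4: T0 = 229.9 * 2.44722 = 562.62 K

562.62


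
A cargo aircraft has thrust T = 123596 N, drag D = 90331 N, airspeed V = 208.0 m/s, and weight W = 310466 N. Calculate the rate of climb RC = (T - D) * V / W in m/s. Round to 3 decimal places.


Step 1: Excess thrust = T - D = 123596 - 90331 = 33265 N
Step 2: Excess power = 33265 * 208.0 = 6919120.0 W
Step 3: RC = 6919120.0 / 310466 = 22.286 m/s

22.286


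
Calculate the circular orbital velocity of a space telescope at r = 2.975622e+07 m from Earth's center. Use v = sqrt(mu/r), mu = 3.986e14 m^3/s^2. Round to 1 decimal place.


Step 1: mu / r = 3.986e14 / 2.975622e+07 = 13395518.6512
Step 2: v = sqrt(13395518.6512) = 3660.0 m/s

3660.0


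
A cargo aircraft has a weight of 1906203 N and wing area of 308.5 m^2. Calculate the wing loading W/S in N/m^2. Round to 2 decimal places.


Step 1: Wing loading = W / S = 1906203 / 308.5
Step 2: Wing loading = 6178.94 N/m^2

6178.94


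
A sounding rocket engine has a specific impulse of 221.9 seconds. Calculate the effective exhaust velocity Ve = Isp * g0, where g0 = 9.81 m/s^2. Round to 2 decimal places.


Step 1: Ve = Isp * g0 = 221.9 * 9.81
Step 2: Ve = 2176.84 m/s

2176.84


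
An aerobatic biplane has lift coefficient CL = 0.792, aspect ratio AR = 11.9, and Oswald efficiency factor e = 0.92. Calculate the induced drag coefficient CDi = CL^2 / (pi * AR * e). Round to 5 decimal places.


Step 1: CL^2 = 0.792^2 = 0.627264
Step 2: pi * AR * e = 3.14159 * 11.9 * 0.92 = 34.394156
Step 3: CDi = 0.627264 / 34.394156 = 0.01824

0.01824


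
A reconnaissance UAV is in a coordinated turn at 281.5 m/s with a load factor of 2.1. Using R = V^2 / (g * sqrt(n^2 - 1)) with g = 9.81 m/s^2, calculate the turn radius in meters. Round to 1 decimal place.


Step 1: V^2 = 281.5^2 = 79242.25
Step 2: n^2 - 1 = 2.1^2 - 1 = 3.41
Step 3: sqrt(3.41) = 1.846619
Step 4: R = 79242.25 / (9.81 * 1.846619) = 4374.3 m

4374.3


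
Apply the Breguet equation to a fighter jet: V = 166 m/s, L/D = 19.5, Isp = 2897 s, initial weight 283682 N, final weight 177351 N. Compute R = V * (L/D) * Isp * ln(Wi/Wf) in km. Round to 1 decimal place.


Step 1: Coefficient = V * (L/D) * Isp = 166 * 19.5 * 2897 = 9377589.0 m
Step 2: Wi/Wf = 283682 / 177351 = 1.599551
Step 3: ln(1.599551) = 0.469723
Step 4: R = 9377589.0 * 0.469723 = 4404869.9 m = 4404.9 km

4404.9


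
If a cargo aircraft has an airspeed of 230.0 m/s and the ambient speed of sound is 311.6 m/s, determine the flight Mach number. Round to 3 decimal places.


Step 1: M = V / a = 230.0 / 311.6
Step 2: M = 0.738

0.738


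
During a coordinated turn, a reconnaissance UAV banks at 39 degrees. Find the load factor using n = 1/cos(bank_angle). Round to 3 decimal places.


Step 1: Convert 39 degrees to radians = 0.680678
Step 2: cos(39 deg) = 0.777146
Step 3: n = 1 / 0.777146 = 1.287

1.287


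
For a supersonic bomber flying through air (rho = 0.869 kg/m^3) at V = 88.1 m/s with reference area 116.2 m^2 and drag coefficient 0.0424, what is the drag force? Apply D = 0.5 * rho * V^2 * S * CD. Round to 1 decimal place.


Step 1: Dynamic pressure q = 0.5 * 0.869 * 88.1^2 = 3372.4195 Pa
Step 2: Drag D = q * S * CD = 3372.4195 * 116.2 * 0.0424
Step 3: D = 16615.5 N

16615.5


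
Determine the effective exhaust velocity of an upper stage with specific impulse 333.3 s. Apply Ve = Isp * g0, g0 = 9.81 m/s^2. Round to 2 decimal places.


Step 1: Ve = Isp * g0 = 333.3 * 9.81
Step 2: Ve = 3269.67 m/s

3269.67


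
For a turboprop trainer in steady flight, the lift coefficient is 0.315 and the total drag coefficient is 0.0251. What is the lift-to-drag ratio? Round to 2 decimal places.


Step 1: L/D = CL / CD = 0.315 / 0.0251
Step 2: L/D = 12.55

12.55


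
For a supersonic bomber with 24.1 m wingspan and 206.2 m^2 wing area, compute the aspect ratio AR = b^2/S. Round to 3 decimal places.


Step 1: b^2 = 24.1^2 = 580.81
Step 2: AR = 580.81 / 206.2 = 2.817

2.817


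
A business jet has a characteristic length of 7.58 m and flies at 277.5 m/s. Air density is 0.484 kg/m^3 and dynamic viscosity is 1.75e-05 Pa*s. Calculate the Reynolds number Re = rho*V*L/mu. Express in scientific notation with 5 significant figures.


Step 1: Numerator = rho * V * L = 0.484 * 277.5 * 7.58 = 1018.0698
Step 2: Re = 1018.0698 / 1.75e-05
Step 3: Re = 5.8175e+07

5.8175e+07


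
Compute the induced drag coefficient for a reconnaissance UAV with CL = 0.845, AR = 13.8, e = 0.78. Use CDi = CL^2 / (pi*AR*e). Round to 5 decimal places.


Step 1: CL^2 = 0.845^2 = 0.714025
Step 2: pi * AR * e = 3.14159 * 13.8 * 0.78 = 33.816103
Step 3: CDi = 0.714025 / 33.816103 = 0.02111

0.02111


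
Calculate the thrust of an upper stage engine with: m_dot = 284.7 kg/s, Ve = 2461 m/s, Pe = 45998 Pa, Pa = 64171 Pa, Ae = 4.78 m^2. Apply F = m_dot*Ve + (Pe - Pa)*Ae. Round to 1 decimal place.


Step 1: Momentum thrust = m_dot * Ve = 284.7 * 2461 = 700646.7 N
Step 2: Pressure thrust = (Pe - Pa) * Ae = (45998 - 64171) * 4.78 = -86866.94 N
Step 3: Total thrust F = 700646.7 + -86866.94 = 613779.8 N

613779.8


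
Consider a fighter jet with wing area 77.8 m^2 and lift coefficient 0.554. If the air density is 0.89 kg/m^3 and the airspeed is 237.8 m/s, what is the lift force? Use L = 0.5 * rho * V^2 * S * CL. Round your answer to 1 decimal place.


Step 1: Calculate dynamic pressure q = 0.5 * 0.89 * 237.8^2 = 0.5 * 0.89 * 56548.84 = 25164.2338 Pa
Step 2: Multiply by wing area and lift coefficient: L = 25164.2338 * 77.8 * 0.554
Step 3: L = 1957777.3896 * 0.554 = 1084608.7 N

1084608.7


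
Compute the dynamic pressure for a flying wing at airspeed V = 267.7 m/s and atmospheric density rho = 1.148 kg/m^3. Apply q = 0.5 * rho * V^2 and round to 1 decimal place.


Step 1: V^2 = 267.7^2 = 71663.29
Step 2: q = 0.5 * 1.148 * 71663.29
Step 3: q = 41134.7 Pa

41134.7


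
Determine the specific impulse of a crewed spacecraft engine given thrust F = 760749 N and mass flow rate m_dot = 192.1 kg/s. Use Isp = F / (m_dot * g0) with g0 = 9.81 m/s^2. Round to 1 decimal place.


Step 1: m_dot * g0 = 192.1 * 9.81 = 1884.5
Step 2: Isp = 760749 / 1884.5 = 403.7 s

403.7


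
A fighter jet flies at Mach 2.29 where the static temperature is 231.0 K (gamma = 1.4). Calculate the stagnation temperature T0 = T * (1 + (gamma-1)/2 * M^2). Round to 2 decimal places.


Step 1: (gamma-1)/2 = 0.2
Step 2: M^2 = 5.2441
Step 3: 1 + 0.2 * 5.2441 = 2.04882
Step 4: T0 = 231.0 * 2.04882 = 473.28 K

473.28


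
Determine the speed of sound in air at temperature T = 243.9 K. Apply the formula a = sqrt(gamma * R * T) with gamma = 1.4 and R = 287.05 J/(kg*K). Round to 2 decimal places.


Step 1: gamma * R * T = 1.4 * 287.05 * 243.9 = 98016.093
Step 2: a = sqrt(98016.093) = 313.08 m/s

313.08


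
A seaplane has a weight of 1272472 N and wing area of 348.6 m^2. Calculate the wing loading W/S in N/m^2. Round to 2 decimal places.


Step 1: Wing loading = W / S = 1272472 / 348.6
Step 2: Wing loading = 3650.24 N/m^2

3650.24


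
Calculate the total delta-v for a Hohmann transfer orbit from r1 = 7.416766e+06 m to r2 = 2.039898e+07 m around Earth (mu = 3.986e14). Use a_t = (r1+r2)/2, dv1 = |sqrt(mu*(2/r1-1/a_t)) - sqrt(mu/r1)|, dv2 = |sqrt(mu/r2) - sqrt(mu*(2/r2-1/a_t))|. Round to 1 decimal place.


Step 1: Transfer semi-major axis a_t = (7.416766e+06 + 2.039898e+07) / 2 = 1.390787e+07 m
Step 2: v1 (circular at r1) = sqrt(mu/r1) = 7330.97 m/s
Step 3: v_t1 = sqrt(mu*(2/r1 - 1/a_t)) = 8878.41 m/s
Step 4: dv1 = |8878.41 - 7330.97| = 1547.44 m/s
Step 5: v2 (circular at r2) = 4420.43 m/s, v_t2 = 3228.06 m/s
Step 6: dv2 = |4420.43 - 3228.06| = 1192.37 m/s
Step 7: Total delta-v = 1547.44 + 1192.37 = 2739.8 m/s

2739.8


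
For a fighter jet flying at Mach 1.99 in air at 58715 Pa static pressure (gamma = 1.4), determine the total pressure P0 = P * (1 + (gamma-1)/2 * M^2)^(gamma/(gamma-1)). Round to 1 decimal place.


Step 1: (gamma-1)/2 * M^2 = 0.2 * 3.9601 = 0.79202
Step 2: 1 + 0.79202 = 1.79202
Step 3: Exponent gamma/(gamma-1) = 3.5
Step 4: P0 = 58715 * 1.79202^3.5 = 452323.4 Pa

452323.4


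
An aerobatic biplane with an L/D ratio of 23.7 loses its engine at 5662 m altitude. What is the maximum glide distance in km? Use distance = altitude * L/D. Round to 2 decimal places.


Step 1: Glide distance = altitude * L/D = 5662 * 23.7 = 134189.4 m
Step 2: Convert to km: 134189.4 / 1000 = 134.19 km

134.19


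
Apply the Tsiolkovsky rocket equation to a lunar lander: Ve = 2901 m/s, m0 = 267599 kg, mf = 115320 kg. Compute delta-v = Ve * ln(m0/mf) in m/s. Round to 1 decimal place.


Step 1: Mass ratio m0/mf = 267599 / 115320 = 2.320491
Step 2: ln(2.320491) = 0.841779
Step 3: delta-v = 2901 * 0.841779 = 2442.0 m/s

2442.0


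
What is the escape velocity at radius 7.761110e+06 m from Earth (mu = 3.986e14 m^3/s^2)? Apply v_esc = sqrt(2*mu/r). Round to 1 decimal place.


Step 1: 2*mu/r = 2 * 3.986e14 / 7.761110e+06 = 102717265.9581
Step 2: v_esc = sqrt(102717265.9581) = 10135.0 m/s

10135.0


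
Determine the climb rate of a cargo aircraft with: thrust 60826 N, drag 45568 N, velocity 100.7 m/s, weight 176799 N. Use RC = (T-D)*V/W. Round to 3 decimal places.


Step 1: Excess thrust = T - D = 60826 - 45568 = 15258 N
Step 2: Excess power = 15258 * 100.7 = 1536480.6 W
Step 3: RC = 1536480.6 / 176799 = 8.691 m/s

8.691


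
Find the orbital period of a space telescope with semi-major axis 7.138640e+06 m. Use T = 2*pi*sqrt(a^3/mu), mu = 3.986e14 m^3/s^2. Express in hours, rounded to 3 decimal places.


Step 1: a^3 / mu = 3.637864e+20 / 3.986e14 = 9.126603e+05
Step 2: sqrt(9.126603e+05) = 955.3325 s
Step 3: T = 2*pi * 955.3325 = 6002.53 s
Step 4: T in hours = 6002.53 / 3600 = 1.667 hours

1.667


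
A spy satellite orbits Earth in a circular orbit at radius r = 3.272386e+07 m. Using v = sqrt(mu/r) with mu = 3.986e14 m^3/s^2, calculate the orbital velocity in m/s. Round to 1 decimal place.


Step 1: mu / r = 3.986e14 / 3.272386e+07 = 12180714.6223
Step 2: v = sqrt(12180714.6223) = 3490.1 m/s

3490.1


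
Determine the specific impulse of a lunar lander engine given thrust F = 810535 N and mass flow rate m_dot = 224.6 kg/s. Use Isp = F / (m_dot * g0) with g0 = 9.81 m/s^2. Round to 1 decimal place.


Step 1: m_dot * g0 = 224.6 * 9.81 = 2203.33
Step 2: Isp = 810535 / 2203.33 = 367.9 s

367.9


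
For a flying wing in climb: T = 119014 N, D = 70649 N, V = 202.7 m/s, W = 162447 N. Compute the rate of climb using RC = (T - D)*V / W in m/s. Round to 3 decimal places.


Step 1: Excess thrust = T - D = 119014 - 70649 = 48365 N
Step 2: Excess power = 48365 * 202.7 = 9803585.5 W
Step 3: RC = 9803585.5 / 162447 = 60.349 m/s

60.349


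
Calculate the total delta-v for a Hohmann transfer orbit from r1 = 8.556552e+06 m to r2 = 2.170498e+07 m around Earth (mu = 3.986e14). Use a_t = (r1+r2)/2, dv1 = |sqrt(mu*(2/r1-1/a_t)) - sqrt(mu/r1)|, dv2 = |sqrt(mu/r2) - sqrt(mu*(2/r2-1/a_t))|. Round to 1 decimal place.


Step 1: Transfer semi-major axis a_t = (8.556552e+06 + 2.170498e+07) / 2 = 1.513077e+07 m
Step 2: v1 (circular at r1) = sqrt(mu/r1) = 6825.26 m/s
Step 3: v_t1 = sqrt(mu*(2/r1 - 1/a_t)) = 8174.64 m/s
Step 4: dv1 = |8174.64 - 6825.26| = 1349.38 m/s
Step 5: v2 (circular at r2) = 4285.38 m/s, v_t2 = 3222.61 m/s
Step 6: dv2 = |4285.38 - 3222.61| = 1062.77 m/s
Step 7: Total delta-v = 1349.38 + 1062.77 = 2412.1 m/s

2412.1


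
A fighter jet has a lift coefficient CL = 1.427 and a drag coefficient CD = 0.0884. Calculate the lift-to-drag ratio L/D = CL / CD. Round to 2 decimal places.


Step 1: L/D = CL / CD = 1.427 / 0.0884
Step 2: L/D = 16.14

16.14


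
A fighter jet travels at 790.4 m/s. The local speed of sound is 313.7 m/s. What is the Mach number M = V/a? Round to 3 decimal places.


Step 1: M = V / a = 790.4 / 313.7
Step 2: M = 2.520

2.520


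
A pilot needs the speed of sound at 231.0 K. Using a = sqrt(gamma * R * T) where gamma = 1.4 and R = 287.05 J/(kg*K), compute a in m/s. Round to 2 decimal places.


Step 1: gamma * R * T = 1.4 * 287.05 * 231.0 = 92831.97
Step 2: a = sqrt(92831.97) = 304.68 m/s

304.68


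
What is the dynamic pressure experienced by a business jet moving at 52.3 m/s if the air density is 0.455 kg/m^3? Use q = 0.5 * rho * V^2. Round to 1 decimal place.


Step 1: V^2 = 52.3^2 = 2735.29
Step 2: q = 0.5 * 0.455 * 2735.29
Step 3: q = 622.3 Pa

622.3


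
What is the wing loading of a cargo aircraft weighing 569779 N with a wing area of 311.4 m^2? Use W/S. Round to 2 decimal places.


Step 1: Wing loading = W / S = 569779 / 311.4
Step 2: Wing loading = 1829.73 N/m^2

1829.73


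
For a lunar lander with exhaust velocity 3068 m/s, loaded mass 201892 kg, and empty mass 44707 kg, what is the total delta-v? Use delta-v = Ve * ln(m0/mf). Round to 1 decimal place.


Step 1: Mass ratio m0/mf = 201892 / 44707 = 4.515892
Step 2: ln(4.515892) = 1.507603
Step 3: delta-v = 3068 * 1.507603 = 4625.3 m/s

4625.3


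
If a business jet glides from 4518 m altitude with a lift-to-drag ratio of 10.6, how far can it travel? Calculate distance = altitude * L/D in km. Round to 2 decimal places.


Step 1: Glide distance = altitude * L/D = 4518 * 10.6 = 47890.8 m
Step 2: Convert to km: 47890.8 / 1000 = 47.89 km

47.89


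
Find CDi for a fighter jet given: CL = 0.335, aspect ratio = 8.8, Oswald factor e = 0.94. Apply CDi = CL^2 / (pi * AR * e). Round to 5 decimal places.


Step 1: CL^2 = 0.335^2 = 0.112225
Step 2: pi * AR * e = 3.14159 * 8.8 * 0.94 = 25.987254
Step 3: CDi = 0.112225 / 25.987254 = 0.00432

0.00432


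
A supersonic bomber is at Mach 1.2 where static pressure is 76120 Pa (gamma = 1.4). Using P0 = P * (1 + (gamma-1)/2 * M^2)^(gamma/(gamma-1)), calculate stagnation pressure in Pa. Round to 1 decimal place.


Step 1: (gamma-1)/2 * M^2 = 0.2 * 1.44 = 0.288
Step 2: 1 + 0.288 = 1.288
Step 3: Exponent gamma/(gamma-1) = 3.5
Step 4: P0 = 76120 * 1.288^3.5 = 184588.4 Pa

184588.4


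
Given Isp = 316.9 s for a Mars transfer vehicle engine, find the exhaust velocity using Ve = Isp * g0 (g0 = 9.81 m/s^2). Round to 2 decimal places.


Step 1: Ve = Isp * g0 = 316.9 * 9.81
Step 2: Ve = 3108.79 m/s

3108.79


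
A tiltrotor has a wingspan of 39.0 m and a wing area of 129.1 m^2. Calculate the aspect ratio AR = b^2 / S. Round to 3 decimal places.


Step 1: b^2 = 39.0^2 = 1521.0
Step 2: AR = 1521.0 / 129.1 = 11.782

11.782


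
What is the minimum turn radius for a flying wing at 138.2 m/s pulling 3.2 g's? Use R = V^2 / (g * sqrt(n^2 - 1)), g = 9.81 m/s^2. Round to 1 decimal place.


Step 1: V^2 = 138.2^2 = 19099.24
Step 2: n^2 - 1 = 3.2^2 - 1 = 9.24
Step 3: sqrt(9.24) = 3.039737
Step 4: R = 19099.24 / (9.81 * 3.039737) = 640.5 m

640.5


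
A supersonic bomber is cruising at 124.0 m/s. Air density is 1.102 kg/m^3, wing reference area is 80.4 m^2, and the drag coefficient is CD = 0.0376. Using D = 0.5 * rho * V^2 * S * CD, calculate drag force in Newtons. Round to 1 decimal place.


Step 1: Dynamic pressure q = 0.5 * 1.102 * 124.0^2 = 8472.176 Pa
Step 2: Drag D = q * S * CD = 8472.176 * 80.4 * 0.0376
Step 3: D = 25611.7 N

25611.7


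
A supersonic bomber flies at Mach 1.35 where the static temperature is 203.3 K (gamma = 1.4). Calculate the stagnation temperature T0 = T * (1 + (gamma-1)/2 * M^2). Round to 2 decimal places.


Step 1: (gamma-1)/2 = 0.2
Step 2: M^2 = 1.8225
Step 3: 1 + 0.2 * 1.8225 = 1.3645
Step 4: T0 = 203.3 * 1.3645 = 277.40 K

277.40


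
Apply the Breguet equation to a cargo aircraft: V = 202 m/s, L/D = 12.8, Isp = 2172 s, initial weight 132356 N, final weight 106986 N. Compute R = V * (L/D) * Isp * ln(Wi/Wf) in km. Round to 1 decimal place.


Step 1: Coefficient = V * (L/D) * Isp = 202 * 12.8 * 2172 = 5615923.2 m
Step 2: Wi/Wf = 132356 / 106986 = 1.237134
Step 3: ln(1.237134) = 0.212797
Step 4: R = 5615923.2 * 0.212797 = 1195053.2 m = 1195.1 km

1195.1


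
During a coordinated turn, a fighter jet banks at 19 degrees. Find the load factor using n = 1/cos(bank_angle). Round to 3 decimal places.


Step 1: Convert 19 degrees to radians = 0.331613
Step 2: cos(19 deg) = 0.945519
Step 3: n = 1 / 0.945519 = 1.058

1.058


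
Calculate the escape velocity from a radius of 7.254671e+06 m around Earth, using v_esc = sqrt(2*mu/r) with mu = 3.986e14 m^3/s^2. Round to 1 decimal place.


Step 1: 2*mu/r = 2 * 3.986e14 / 7.254671e+06 = 109887822.618
Step 2: v_esc = sqrt(109887822.618) = 10482.7 m/s

10482.7


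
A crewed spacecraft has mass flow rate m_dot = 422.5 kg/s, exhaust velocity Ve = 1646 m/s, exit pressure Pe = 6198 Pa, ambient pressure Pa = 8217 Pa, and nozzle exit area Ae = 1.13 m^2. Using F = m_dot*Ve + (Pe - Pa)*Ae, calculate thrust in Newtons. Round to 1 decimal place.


Step 1: Momentum thrust = m_dot * Ve = 422.5 * 1646 = 695435.0 N
Step 2: Pressure thrust = (Pe - Pa) * Ae = (6198 - 8217) * 1.13 = -2281.47 N
Step 3: Total thrust F = 695435.0 + -2281.47 = 693153.5 N

693153.5


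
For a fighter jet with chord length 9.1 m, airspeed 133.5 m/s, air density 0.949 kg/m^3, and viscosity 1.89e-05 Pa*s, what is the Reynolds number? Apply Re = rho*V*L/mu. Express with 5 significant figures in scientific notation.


Step 1: Numerator = rho * V * L = 0.949 * 133.5 * 9.1 = 1152.89265
Step 2: Re = 1152.89265 / 1.89e-05
Step 3: Re = 6.1000e+07

6.1000e+07


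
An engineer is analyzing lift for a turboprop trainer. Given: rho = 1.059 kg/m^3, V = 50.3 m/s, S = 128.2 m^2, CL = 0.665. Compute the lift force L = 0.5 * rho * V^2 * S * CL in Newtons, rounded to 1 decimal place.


Step 1: Calculate dynamic pressure q = 0.5 * 1.059 * 50.3^2 = 0.5 * 1.059 * 2530.09 = 1339.6827 Pa
Step 2: Multiply by wing area and lift coefficient: L = 1339.6827 * 128.2 * 0.665
Step 3: L = 171747.3164 * 0.665 = 114212.0 N

114212.0


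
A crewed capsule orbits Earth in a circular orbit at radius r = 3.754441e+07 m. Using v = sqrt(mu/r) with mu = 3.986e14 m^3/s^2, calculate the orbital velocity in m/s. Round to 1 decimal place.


Step 1: mu / r = 3.986e14 / 3.754441e+07 = 10616760.2581
Step 2: v = sqrt(10616760.2581) = 3258.3 m/s

3258.3


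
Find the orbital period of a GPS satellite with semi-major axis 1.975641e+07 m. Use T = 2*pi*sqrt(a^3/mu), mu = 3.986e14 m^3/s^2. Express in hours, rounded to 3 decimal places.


Step 1: a^3 / mu = 7.711238e+21 / 3.986e14 = 1.934580e+07
Step 2: sqrt(1.934580e+07) = 4398.3866 s
Step 3: T = 2*pi * 4398.3866 = 27635.88 s
Step 4: T in hours = 27635.88 / 3600 = 7.677 hours

7.677


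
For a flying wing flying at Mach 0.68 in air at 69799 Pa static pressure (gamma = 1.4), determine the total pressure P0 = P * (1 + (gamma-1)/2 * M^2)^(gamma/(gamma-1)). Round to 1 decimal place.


Step 1: (gamma-1)/2 * M^2 = 0.2 * 0.4624 = 0.09248
Step 2: 1 + 0.09248 = 1.09248
Step 3: Exponent gamma/(gamma-1) = 3.5
Step 4: P0 = 69799 * 1.09248^3.5 = 95125.4 Pa

95125.4


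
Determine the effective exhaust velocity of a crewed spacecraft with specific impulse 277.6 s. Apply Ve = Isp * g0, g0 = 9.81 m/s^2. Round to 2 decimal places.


Step 1: Ve = Isp * g0 = 277.6 * 9.81
Step 2: Ve = 2723.26 m/s

2723.26


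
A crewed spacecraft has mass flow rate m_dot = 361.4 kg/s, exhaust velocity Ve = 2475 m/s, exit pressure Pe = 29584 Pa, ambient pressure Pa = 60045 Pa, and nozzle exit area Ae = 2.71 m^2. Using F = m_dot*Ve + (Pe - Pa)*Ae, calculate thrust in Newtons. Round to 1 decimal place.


Step 1: Momentum thrust = m_dot * Ve = 361.4 * 2475 = 894465.0 N
Step 2: Pressure thrust = (Pe - Pa) * Ae = (29584 - 60045) * 2.71 = -82549.31 N
Step 3: Total thrust F = 894465.0 + -82549.31 = 811915.7 N

811915.7


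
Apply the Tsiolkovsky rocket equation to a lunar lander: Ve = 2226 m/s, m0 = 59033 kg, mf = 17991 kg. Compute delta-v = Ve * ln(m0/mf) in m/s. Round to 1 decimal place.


Step 1: Mass ratio m0/mf = 59033 / 17991 = 3.281252
Step 2: ln(3.281252) = 1.188225
Step 3: delta-v = 2226 * 1.188225 = 2645.0 m/s

2645.0


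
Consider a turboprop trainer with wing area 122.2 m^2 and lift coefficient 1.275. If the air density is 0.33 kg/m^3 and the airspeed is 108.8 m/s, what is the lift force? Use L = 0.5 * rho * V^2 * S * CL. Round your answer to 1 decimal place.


Step 1: Calculate dynamic pressure q = 0.5 * 0.33 * 108.8^2 = 0.5 * 0.33 * 11837.44 = 1953.1776 Pa
Step 2: Multiply by wing area and lift coefficient: L = 1953.1776 * 122.2 * 1.275
Step 3: L = 238678.3027 * 1.275 = 304314.8 N

304314.8


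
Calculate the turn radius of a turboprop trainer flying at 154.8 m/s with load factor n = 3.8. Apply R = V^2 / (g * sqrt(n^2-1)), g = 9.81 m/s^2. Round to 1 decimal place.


Step 1: V^2 = 154.8^2 = 23963.04
Step 2: n^2 - 1 = 3.8^2 - 1 = 13.44
Step 3: sqrt(13.44) = 3.666061
Step 4: R = 23963.04 / (9.81 * 3.666061) = 666.3 m

666.3


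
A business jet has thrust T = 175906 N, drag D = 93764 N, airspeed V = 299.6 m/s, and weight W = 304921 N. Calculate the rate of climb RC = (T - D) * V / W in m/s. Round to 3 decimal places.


Step 1: Excess thrust = T - D = 175906 - 93764 = 82142 N
Step 2: Excess power = 82142 * 299.6 = 24609743.2 W
Step 3: RC = 24609743.2 / 304921 = 80.709 m/s

80.709


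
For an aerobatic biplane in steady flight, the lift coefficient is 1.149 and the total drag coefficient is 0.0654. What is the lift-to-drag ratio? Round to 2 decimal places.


Step 1: L/D = CL / CD = 1.149 / 0.0654
Step 2: L/D = 17.57

17.57


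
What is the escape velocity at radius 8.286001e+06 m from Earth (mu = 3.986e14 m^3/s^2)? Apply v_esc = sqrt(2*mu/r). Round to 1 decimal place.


Step 1: 2*mu/r = 2 * 3.986e14 / 8.286001e+06 = 96210463.8896
Step 2: v_esc = sqrt(96210463.8896) = 9808.7 m/s

9808.7


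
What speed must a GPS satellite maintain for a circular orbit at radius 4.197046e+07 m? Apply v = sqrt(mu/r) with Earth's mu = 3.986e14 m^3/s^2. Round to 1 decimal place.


Step 1: mu / r = 3.986e14 / 4.197046e+07 = 9497155.8568
Step 2: v = sqrt(9497155.8568) = 3081.7 m/s

3081.7


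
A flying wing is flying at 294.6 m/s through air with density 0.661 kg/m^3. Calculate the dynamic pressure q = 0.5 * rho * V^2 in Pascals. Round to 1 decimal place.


Step 1: V^2 = 294.6^2 = 86789.16
Step 2: q = 0.5 * 0.661 * 86789.16
Step 3: q = 28683.8 Pa

28683.8


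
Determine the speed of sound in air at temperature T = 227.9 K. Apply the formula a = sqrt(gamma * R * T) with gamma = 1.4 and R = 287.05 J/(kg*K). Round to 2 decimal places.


Step 1: gamma * R * T = 1.4 * 287.05 * 227.9 = 91586.173
Step 2: a = sqrt(91586.173) = 302.63 m/s

302.63


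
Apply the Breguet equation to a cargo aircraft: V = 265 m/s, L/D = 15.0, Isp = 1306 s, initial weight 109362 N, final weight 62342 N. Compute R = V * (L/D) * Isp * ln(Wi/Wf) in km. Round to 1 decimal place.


Step 1: Coefficient = V * (L/D) * Isp = 265 * 15.0 * 1306 = 5191350.0 m
Step 2: Wi/Wf = 109362 / 62342 = 1.754227
Step 3: ln(1.754227) = 0.562028
Step 4: R = 5191350.0 * 0.562028 = 2917684.7 m = 2917.7 km

2917.7


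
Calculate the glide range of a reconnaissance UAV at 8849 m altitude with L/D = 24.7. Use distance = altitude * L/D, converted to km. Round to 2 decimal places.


Step 1: Glide distance = altitude * L/D = 8849 * 24.7 = 218570.3 m
Step 2: Convert to km: 218570.3 / 1000 = 218.57 km

218.57


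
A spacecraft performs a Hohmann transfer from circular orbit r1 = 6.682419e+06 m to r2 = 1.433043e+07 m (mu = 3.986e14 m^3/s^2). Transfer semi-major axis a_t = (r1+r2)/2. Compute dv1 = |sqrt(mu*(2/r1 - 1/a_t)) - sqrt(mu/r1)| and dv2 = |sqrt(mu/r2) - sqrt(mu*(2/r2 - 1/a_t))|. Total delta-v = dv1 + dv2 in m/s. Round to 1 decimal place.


Step 1: Transfer semi-major axis a_t = (6.682419e+06 + 1.433043e+07) / 2 = 1.050642e+07 m
Step 2: v1 (circular at r1) = sqrt(mu/r1) = 7723.28 m/s
Step 3: v_t1 = sqrt(mu*(2/r1 - 1/a_t)) = 9019.95 m/s
Step 4: dv1 = |9019.95 - 7723.28| = 1296.67 m/s
Step 5: v2 (circular at r2) = 5273.99 m/s, v_t2 = 4206.09 m/s
Step 6: dv2 = |5273.99 - 4206.09| = 1067.9 m/s
Step 7: Total delta-v = 1296.67 + 1067.9 = 2364.6 m/s

2364.6


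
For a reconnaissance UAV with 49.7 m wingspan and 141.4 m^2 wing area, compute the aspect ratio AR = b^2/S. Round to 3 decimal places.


Step 1: b^2 = 49.7^2 = 2470.09
Step 2: AR = 2470.09 / 141.4 = 17.469

17.469


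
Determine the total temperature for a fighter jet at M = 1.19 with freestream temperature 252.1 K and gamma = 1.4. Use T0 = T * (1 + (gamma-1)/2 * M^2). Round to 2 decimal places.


Step 1: (gamma-1)/2 = 0.2
Step 2: M^2 = 1.4161
Step 3: 1 + 0.2 * 1.4161 = 1.28322
Step 4: T0 = 252.1 * 1.28322 = 323.50 K

323.50


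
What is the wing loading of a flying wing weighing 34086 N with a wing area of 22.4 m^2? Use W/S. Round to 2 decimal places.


Step 1: Wing loading = W / S = 34086 / 22.4
Step 2: Wing loading = 1521.70 N/m^2

1521.70


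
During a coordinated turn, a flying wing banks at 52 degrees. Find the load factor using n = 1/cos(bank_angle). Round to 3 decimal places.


Step 1: Convert 52 degrees to radians = 0.907571
Step 2: cos(52 deg) = 0.615661
Step 3: n = 1 / 0.615661 = 1.624

1.624


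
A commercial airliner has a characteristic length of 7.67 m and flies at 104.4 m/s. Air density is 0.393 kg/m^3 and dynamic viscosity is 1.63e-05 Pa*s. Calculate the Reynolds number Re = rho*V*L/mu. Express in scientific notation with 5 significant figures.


Step 1: Numerator = rho * V * L = 0.393 * 104.4 * 7.67 = 314.693964
Step 2: Re = 314.693964 / 1.63e-05
Step 3: Re = 1.9306e+07

1.9306e+07


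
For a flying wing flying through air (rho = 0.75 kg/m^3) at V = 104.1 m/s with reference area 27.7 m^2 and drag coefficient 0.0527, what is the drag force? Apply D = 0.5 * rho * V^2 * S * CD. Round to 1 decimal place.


Step 1: Dynamic pressure q = 0.5 * 0.75 * 104.1^2 = 4063.8038 Pa
Step 2: Drag D = q * S * CD = 4063.8038 * 27.7 * 0.0527
Step 3: D = 5932.3 N

5932.3


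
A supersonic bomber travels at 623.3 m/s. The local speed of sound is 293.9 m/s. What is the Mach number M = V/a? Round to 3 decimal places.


Step 1: M = V / a = 623.3 / 293.9
Step 2: M = 2.121

2.121


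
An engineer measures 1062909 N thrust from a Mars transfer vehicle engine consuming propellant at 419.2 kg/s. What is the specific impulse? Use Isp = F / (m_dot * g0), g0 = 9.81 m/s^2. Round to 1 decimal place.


Step 1: m_dot * g0 = 419.2 * 9.81 = 4112.35
Step 2: Isp = 1062909 / 4112.35 = 258.5 s

258.5


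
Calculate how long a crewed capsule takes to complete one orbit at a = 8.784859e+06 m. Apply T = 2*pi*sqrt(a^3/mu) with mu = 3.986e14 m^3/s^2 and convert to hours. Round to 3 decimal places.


Step 1: a^3 / mu = 6.779605e+20 / 3.986e14 = 1.700854e+06
Step 2: sqrt(1.700854e+06) = 1304.168 s
Step 3: T = 2*pi * 1304.168 = 8194.33 s
Step 4: T in hours = 8194.33 / 3600 = 2.276 hours

2.276


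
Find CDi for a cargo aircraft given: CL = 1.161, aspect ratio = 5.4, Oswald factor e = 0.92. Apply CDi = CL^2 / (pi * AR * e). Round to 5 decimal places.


Step 1: CL^2 = 1.161^2 = 1.347921
Step 2: pi * AR * e = 3.14159 * 5.4 * 0.92 = 15.607432
Step 3: CDi = 1.347921 / 15.607432 = 0.08636

0.08636


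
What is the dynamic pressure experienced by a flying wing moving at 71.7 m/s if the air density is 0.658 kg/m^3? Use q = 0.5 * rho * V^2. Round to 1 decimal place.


Step 1: V^2 = 71.7^2 = 5140.89
Step 2: q = 0.5 * 0.658 * 5140.89
Step 3: q = 1691.4 Pa

1691.4


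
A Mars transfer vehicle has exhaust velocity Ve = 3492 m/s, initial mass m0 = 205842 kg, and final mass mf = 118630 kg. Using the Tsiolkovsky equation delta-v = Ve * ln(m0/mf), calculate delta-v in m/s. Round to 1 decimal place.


Step 1: Mass ratio m0/mf = 205842 / 118630 = 1.73516
Step 2: ln(1.73516) = 0.551099
Step 3: delta-v = 3492 * 0.551099 = 1924.4 m/s

1924.4


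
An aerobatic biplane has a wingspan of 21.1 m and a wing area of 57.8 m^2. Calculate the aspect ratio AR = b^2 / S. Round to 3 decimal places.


Step 1: b^2 = 21.1^2 = 445.21
Step 2: AR = 445.21 / 57.8 = 7.703

7.703


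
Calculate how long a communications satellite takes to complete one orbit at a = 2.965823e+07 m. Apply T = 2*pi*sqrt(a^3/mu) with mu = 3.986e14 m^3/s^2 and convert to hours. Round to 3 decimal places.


Step 1: a^3 / mu = 2.608769e+22 / 3.986e14 = 6.544830e+07
Step 2: sqrt(6.544830e+07) = 8090.0126 s
Step 3: T = 2*pi * 8090.0126 = 50831.05 s
Step 4: T in hours = 50831.05 / 3600 = 14.120 hours

14.120


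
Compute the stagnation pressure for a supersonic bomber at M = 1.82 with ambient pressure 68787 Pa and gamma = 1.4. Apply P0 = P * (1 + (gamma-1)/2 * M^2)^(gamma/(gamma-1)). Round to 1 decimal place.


Step 1: (gamma-1)/2 * M^2 = 0.2 * 3.3124 = 0.66248
Step 2: 1 + 0.66248 = 1.66248
Step 3: Exponent gamma/(gamma-1) = 3.5
Step 4: P0 = 68787 * 1.66248^3.5 = 407524.6 Pa

407524.6


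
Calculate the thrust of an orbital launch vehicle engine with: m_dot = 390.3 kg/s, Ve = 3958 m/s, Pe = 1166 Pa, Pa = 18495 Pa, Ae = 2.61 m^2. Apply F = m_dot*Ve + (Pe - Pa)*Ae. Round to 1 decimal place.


Step 1: Momentum thrust = m_dot * Ve = 390.3 * 3958 = 1544807.4 N
Step 2: Pressure thrust = (Pe - Pa) * Ae = (1166 - 18495) * 2.61 = -45228.69 N
Step 3: Total thrust F = 1544807.4 + -45228.69 = 1499578.7 N

1499578.7


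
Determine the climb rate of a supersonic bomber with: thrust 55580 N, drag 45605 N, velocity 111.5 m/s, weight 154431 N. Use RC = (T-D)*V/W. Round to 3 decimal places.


Step 1: Excess thrust = T - D = 55580 - 45605 = 9975 N
Step 2: Excess power = 9975 * 111.5 = 1112212.5 W
Step 3: RC = 1112212.5 / 154431 = 7.202 m/s

7.202


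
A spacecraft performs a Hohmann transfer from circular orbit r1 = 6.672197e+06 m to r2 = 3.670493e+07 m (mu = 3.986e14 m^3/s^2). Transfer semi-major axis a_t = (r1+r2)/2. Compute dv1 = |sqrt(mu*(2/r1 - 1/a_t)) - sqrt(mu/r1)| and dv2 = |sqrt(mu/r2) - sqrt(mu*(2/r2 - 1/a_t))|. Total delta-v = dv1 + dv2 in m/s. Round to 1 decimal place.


Step 1: Transfer semi-major axis a_t = (6.672197e+06 + 3.670493e+07) / 2 = 2.168856e+07 m
Step 2: v1 (circular at r1) = sqrt(mu/r1) = 7729.19 m/s
Step 3: v_t1 = sqrt(mu*(2/r1 - 1/a_t)) = 10054.98 m/s
Step 4: dv1 = |10054.98 - 7729.19| = 2325.78 m/s
Step 5: v2 (circular at r2) = 3295.39 m/s, v_t2 = 1827.79 m/s
Step 6: dv2 = |3295.39 - 1827.79| = 1467.6 m/s
Step 7: Total delta-v = 2325.78 + 1467.6 = 3793.4 m/s

3793.4
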